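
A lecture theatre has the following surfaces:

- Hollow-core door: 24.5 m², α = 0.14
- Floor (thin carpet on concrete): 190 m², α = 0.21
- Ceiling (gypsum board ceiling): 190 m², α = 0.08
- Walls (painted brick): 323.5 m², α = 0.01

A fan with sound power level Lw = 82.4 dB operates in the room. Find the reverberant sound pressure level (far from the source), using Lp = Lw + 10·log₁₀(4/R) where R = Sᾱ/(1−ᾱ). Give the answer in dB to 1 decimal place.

70.1 dB

Σ(Sᵢαᵢ) = 24.5·0.14 + 190·0.21 + 190·0.08 + 323.5·0.01 = 61.765; total area S = 728.0 m².
ᾱ = 61.765/728.0 = 0.0848; R = Sᾱ/(1−ᾱ) = 61.765/(1−0.0848) = 67.488 m².
Lp = 82.4 + 10·log₁₀(4/67.488) = 82.4 + (-12.27) = 70.1 dB.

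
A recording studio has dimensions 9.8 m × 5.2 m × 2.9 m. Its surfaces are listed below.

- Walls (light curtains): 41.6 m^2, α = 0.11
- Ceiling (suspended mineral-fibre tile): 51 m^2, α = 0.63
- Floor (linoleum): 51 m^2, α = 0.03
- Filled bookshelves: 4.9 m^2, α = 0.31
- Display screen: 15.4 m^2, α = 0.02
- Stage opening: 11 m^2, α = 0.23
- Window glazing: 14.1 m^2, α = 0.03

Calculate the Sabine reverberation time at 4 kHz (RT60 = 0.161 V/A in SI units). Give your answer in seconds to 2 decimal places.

0.55 sec

A = Σ Sᵢαᵢ = 41.6*0.11 + 51*0.63 + 51*0.03 + 4.9*0.31 + 15.4*0.02 + 11*0.23 + 14.1*0.03 = 43.016 sabins.
V = 9.8·5.2·2.9 = 147.784 m³.
RT60 = 0.161 · V / A = 0.161 × 147.784 / 43.016 = 0.55 s.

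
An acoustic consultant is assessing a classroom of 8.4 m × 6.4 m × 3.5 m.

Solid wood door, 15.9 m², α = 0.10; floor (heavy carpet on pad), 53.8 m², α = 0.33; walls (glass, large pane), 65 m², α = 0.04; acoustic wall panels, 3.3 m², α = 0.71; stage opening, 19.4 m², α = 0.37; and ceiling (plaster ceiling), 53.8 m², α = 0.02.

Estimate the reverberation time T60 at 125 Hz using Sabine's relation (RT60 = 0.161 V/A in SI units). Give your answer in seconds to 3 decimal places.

Equivalent absorption area: A = 15.9*0.10 + 53.8*0.33 + 65*0.04 + 3.3*0.71 + 19.4*0.37 + 53.8*0.02 = 32.541 m².
V = 8.4·6.4·3.5 = 188.16 m³.
T = 0.161 V/A = 0.161·188.16/32.541 = 0.931 s.

0.931 s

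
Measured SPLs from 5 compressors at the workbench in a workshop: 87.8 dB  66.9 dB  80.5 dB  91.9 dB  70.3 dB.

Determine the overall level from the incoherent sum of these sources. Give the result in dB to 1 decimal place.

93.6 dB

Σ 10^(Lᵢ/10) = 2.279e+09.
L_total = 10·log₁₀(2.279e+09) = 93.6 dB.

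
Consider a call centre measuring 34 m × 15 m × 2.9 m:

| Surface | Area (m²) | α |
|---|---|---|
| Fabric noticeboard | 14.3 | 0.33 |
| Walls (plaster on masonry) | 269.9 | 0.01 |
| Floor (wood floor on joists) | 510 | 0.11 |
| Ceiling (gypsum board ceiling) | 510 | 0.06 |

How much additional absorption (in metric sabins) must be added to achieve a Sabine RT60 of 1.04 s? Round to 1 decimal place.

Equivalent absorption area: A₁ = 14.3*0.33 + 269.9*0.01 + 510*0.11 + 510*0.06 = 94.118 m².
Target A₂ = 0.161·1479/1.04 = 228.961 sabins (V = 1479 m³).
Additional absorption ΔA = 228.961 − 94.118 = 134.8 sabins.

134.8 sabins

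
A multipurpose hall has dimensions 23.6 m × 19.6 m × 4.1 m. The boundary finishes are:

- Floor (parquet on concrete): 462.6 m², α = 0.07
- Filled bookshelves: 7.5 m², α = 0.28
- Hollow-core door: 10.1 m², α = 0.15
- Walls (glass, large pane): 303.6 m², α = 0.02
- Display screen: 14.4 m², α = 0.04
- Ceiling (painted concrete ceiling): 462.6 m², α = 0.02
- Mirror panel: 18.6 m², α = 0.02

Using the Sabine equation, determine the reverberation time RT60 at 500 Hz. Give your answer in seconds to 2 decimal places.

A = Σ Sᵢαᵢ = 462.6·0.07 + 7.5·0.28 + 10.1·0.15 + 303.6·0.02 + 14.4·0.04 + 462.6·0.02 + 18.6·0.02 = 52.269 sabins.
Volume V = 23.6 × 19.6 × 4.1 = 1896.496 m³.
Sabine: RT60 = 0.161 × 1896.496 / 52.269 = 5.84 s.

5.84 sec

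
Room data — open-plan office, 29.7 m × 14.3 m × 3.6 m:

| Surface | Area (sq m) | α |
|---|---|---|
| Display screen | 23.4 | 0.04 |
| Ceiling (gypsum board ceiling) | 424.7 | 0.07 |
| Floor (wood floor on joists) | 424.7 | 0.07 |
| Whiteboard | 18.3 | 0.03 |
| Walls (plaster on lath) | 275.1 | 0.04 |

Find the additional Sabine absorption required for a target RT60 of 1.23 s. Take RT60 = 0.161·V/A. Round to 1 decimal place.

Equivalent absorption area: A₁ = 23.4·0.04 + 424.7·0.07 + 424.7·0.07 + 18.3·0.03 + 275.1·0.04 = 71.947 sq m.
V = 1528.956 m³. Required absorption A₂ = 0.161 × 1528.956 / 1.23 = 200.132 sabins.
ΔA = A₂ − A₁ = 200.132 − 71.947 = 128.2 sabins.

128.2 sabins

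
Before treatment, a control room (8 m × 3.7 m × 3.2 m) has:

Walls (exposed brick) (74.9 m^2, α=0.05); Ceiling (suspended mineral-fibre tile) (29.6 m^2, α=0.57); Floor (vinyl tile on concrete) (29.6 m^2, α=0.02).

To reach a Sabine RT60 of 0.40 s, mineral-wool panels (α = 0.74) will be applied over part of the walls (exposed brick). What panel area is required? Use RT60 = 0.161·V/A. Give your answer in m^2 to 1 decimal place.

Summing Sᵢαᵢ: 3.745 + 16.872 + 0.592 → A₁ = 21.209 sabins.
Required A₂ = 0.161·94.72/0.40 = 38.125 sabins.
ΔA needed = 38.125 − 21.209 = 16.916 sabins.
Net gain per m^2: Δα = 0.74 − 0.05 = 0.69.
Panel area = 16.916 / 0.69 = 24.5 m^2.

24.5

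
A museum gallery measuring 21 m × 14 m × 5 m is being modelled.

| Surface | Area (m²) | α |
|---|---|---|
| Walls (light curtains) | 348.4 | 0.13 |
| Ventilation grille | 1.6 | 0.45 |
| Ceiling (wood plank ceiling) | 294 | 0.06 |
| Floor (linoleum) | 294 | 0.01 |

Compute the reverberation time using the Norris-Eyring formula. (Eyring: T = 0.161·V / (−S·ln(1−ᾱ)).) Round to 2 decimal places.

S = Σ Sᵢ = 938.0 m².
Σ(Sᵢαᵢ) = 348.4·0.13 + 1.6·0.45 + 294·0.06 + 294·0.01 = 66.592.
ᾱ = 66.592 / 938.0 = 0.0710.
−S·ln(1−ᾱ) = −938.0 × ln(1 − 0.0710) = 69.080.
V = 21 × 14 × 5 = 1470 m³.
T = 0.161·V/[−S·ln(1−ᾱ)] = 0.161·1470/69.080 = 3.43 s.

3.43 s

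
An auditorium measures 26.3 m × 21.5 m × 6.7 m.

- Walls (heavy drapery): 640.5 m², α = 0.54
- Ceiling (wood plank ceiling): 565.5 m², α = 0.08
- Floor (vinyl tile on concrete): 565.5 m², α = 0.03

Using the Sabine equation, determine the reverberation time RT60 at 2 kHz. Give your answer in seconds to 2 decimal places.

Total absorption A = 640.5×0.54 + 565.5×0.08 + 565.5×0.03
  = 345.870 + 45.240 + 16.965 = 408.075 m² sabins.
Volume V = 26.3 × 21.5 × 6.7 = 3788.515 m³.
T = 0.161 V/A = 0.161·3788.515/408.075 = 1.49 s.

1.49 sec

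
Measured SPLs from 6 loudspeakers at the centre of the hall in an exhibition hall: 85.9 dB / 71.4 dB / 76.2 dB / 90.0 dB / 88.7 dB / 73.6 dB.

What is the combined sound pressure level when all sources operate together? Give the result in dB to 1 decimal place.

Σ 10^(Lᵢ/10) = 2.209e+09.
Combined level = 10 log₁₀(2.209e+09) = 93.4 dB.

93.4 dB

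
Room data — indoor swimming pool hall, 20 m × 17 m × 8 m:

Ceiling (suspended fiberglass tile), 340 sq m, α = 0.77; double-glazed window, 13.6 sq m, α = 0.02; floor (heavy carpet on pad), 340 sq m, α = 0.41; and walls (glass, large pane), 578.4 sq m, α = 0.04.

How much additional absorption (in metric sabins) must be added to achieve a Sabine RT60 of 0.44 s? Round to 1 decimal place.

Equivalent absorption area: A₁ = 340*0.77 + 13.6*0.02 + 340*0.41 + 578.4*0.04 = 424.608 sq m.
Target A₂ = 0.161·2720/0.44 = 995.273 sabins (V = 2720 m³).
ΔA = A₂ − A₁ = 995.273 − 424.608 = 570.7 sabins.

570.7 sabins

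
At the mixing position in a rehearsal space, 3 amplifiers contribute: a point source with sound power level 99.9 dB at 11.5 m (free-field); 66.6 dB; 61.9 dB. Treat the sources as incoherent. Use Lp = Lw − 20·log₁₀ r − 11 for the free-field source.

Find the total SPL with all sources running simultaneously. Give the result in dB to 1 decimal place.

70.8 dB

Source at 11.5 m: Lp = 99.9 − 20·log₁₀(11.5) − 11 = 67.7 dB.
Σ 10^(Lᵢ/10) = 1.201e+07.
L_total = 10·log₁₀(1.201e+07) = 70.8 dB.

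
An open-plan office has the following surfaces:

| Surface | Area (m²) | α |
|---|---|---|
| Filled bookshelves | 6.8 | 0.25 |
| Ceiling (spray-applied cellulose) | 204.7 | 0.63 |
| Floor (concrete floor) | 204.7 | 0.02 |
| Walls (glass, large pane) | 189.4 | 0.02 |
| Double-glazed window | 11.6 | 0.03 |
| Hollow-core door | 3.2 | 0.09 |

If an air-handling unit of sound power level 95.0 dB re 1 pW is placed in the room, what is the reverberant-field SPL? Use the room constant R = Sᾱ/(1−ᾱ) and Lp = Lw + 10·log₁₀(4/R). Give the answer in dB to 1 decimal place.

A = 139.179 sabins; S = 620.4 m².
ᾱ = 139.179/620.4 = 0.2243; R = Sᾱ/(1−ᾱ) = 139.179/(1−0.2243) = 179.424 m².
Lp = 95.0 + 10·log₁₀(4/179.424) = 95.0 + (-16.52) = 78.5 dB.

78.5 dB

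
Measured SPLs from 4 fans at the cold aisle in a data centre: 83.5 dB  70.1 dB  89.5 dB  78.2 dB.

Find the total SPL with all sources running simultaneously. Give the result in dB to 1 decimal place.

Converting to relative power and adding: 10^(83.5/10) + 10^(70.1/10) + 10^(89.5/10) + 10^(78.2/10) = 1.191e+09.
Combined level = 10 log₁₀(1.191e+09) = 90.8 dB.

90.8 dB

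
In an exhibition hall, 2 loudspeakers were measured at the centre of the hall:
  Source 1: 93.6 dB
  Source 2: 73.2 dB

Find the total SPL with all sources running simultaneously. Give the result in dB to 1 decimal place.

93.6 dB

Converting to relative power and adding: 10^(93.6/10) + 10^(73.2/10) = 2.312e+09.
Combined level = 10 log₁₀(2.312e+09) = 93.6 dB.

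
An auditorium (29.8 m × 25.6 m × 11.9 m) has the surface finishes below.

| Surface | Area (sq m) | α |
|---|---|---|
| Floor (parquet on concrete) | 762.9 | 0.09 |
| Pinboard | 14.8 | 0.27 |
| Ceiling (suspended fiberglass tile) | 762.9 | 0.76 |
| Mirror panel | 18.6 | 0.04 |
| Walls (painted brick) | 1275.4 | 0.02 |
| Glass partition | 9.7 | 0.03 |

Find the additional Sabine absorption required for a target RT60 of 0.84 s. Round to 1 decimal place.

1061.0 sabins

Equivalent absorption area: A₁ = 762.9·0.09 + 14.8·0.27 + 762.9·0.76 + 18.6·0.04 + 1275.4·0.02 + 9.7·0.03 = 679.004 sq m.
Target A₂ = 0.161·9078.272/0.84 = 1740.002 sabins (V = 9078.272 m³).
ΔA = A₂ − A₁ = 1740.002 − 679.004 = 1061.0 sabins.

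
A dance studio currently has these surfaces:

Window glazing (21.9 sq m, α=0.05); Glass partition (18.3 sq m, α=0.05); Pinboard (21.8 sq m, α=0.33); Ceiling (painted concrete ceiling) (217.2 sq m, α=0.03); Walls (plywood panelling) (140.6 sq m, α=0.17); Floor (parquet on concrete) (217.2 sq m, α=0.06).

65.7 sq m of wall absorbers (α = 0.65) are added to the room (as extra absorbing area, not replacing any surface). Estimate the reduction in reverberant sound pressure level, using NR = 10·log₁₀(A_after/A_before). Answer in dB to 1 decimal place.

2.6 dB

Summing Sᵢαᵢ: 1.095 + 0.915 + 7.194 + 6.516 + 23.902 + 13.032 → A_before = 52.654 sabins.
Treatment contributes 65.7·0.65 = 42.705 sabins.
New total A_after = 95.359 sabins.
Reduction = 10 log₁₀(A_after/A_before) = 10 log₁₀(1.8110) = 2.6 dB.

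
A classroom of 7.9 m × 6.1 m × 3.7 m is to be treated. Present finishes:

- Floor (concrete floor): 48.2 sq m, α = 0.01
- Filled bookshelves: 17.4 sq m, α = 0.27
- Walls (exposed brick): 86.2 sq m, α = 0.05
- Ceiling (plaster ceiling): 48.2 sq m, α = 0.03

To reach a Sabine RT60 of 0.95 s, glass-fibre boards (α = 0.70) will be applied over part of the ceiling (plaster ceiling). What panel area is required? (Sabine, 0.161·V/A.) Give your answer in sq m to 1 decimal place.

Equivalent absorption area: A₁ = 48.2*0.01 + 17.4*0.27 + 86.2*0.05 + 48.2*0.03 = 10.936 sq m.
Required A₂ = 0.161·178.303/0.95 = 30.218 sabins.
Absorption to add: 30.218 − 10.936 = 19.282 sabins.
Net gain per sq m: Δα = 0.70 − 0.03 = 0.67.
Area = ΔA/Δα = 19.282/0.67 = 28.8 sq m.

28.8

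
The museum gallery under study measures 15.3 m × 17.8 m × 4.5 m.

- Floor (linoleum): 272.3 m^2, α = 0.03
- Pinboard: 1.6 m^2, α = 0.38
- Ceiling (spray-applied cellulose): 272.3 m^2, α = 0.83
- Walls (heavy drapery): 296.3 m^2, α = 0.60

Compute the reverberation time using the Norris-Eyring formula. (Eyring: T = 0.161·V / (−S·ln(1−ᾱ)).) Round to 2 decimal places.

0.35 seconds

Total surface area S = 272.3 + 1.6 + 272.3 + 296.3 = 842.5 m^2.
Absorption A = 272.3×0.03 + 1.6×0.38 + 272.3×0.83 + 296.3×0.60 = 412.566 sabins.
Mean coefficient ᾱ = A/S = 0.4897.
Eyring denominator: −S ln(1−ᾱ) = 566.797.
V = 15.3 × 17.8 × 4.5 = 1225.53 m³.
T = 0.161·V/[−S·ln(1−ᾱ)] = 0.161·1225.53/566.797 = 0.35 s.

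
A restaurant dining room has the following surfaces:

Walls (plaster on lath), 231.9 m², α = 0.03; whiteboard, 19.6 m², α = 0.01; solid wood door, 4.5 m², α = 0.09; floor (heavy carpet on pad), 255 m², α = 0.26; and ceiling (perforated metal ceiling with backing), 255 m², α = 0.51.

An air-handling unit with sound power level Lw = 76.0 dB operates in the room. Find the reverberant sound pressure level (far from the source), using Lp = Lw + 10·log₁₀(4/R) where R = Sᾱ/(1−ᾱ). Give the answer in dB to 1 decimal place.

Σ(Sᵢαᵢ) = 231.9×0.03 + 19.6×0.01 + 4.5×0.09 + 255×0.26 + 255×0.51 = 203.908; total area S = 766.0 m².
ᾱ = 203.908/766.0 = 0.2662; R = Sᾱ/(1−ᾱ) = 203.908/(1−0.2662) = 277.880 m².
Lp = 76.0 + 10·log₁₀(4/277.880) = 76.0 + (-18.42) = 57.6 dB.

57.6 dB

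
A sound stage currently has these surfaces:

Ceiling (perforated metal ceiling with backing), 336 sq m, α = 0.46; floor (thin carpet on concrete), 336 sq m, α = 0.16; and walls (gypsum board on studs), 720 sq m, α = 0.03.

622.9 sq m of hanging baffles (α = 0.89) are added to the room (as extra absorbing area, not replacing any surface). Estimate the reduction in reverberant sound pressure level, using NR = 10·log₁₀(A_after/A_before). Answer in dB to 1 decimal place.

5.3 dB

Equivalent absorption area: A_before = 336·0.46 + 336·0.16 + 720·0.03 = 229.920 sq m.
Added absorption = 622.9 × 0.89 = 554.381 sabins.
A_after = 229.920 + 554.381 = 784.301 sabins.
NR = 10·log₁₀(784.301/229.920) = 5.3 dB.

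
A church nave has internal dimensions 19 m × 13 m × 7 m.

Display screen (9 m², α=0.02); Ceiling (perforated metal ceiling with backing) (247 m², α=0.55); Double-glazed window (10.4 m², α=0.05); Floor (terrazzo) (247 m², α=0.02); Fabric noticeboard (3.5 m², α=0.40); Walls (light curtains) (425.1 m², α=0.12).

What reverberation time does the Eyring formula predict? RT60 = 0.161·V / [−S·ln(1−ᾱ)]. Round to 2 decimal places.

Total surface area S = 9 + 247 + 10.4 + 247 + 3.5 + 425.1 = 942.0 m².
Absorption A = 9×0.02 + 247×0.55 + 10.4×0.05 + 247×0.02 + 3.5×0.40 + 425.1×0.12 = 193.902 sabins.
Mean coefficient ᾱ = A/S = 0.2058.
−S·ln(1−ᾱ) = −942.0 × ln(1 − 0.2058) = 217.056.
V = 19 × 13 × 7 = 1729 m³.
RT60 = 0.161 × 1729 / 217.056 = 1.28 s.

1.28 sec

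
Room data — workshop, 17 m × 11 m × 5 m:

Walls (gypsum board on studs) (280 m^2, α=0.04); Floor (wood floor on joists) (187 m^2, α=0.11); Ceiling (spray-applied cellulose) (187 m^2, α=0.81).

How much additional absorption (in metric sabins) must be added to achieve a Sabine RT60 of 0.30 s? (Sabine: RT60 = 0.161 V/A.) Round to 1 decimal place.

318.5 sabins

Total absorption A₁ = 280×0.04 + 187×0.11 + 187×0.81
  = 11.200 + 20.570 + 151.470 = 183.240 m^2 sabins.
Target A₂ = 0.161·935/0.30 = 501.783 sabins (V = 935 m³).
Shortfall: 501.783 − 183.240 = 318.5 sabins.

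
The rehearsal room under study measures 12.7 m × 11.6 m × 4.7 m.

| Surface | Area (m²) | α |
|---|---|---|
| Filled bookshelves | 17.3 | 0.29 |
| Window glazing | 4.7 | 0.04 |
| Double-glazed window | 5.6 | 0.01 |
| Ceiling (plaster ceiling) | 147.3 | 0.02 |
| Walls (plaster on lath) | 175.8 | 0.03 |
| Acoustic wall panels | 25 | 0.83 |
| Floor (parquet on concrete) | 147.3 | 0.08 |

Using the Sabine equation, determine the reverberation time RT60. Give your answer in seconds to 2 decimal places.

A = Σ Sᵢαᵢ = 17.3×0.29 + 4.7×0.04 + 5.6×0.01 + 147.3×0.02 + 175.8×0.03 + 25×0.83 + 147.3×0.08 = 46.015 sabins.
Room volume: 692.404 m³.
RT60 = 0.161 · V / A = 0.161 × 692.404 / 46.015 = 2.42 s.

2.42 s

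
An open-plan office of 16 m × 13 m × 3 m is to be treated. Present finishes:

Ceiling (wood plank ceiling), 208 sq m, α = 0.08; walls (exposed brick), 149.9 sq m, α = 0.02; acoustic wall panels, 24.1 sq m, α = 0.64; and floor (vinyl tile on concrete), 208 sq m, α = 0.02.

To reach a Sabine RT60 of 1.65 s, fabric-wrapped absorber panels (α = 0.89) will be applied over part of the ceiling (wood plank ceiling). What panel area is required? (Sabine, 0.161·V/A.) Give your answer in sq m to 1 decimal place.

26.7

Equivalent absorption area: A₁ = 208·0.08 + 149.9·0.02 + 24.1·0.64 + 208·0.02 = 39.222 sq m.
Required A₂ = 0.161·624/1.65 = 60.887 sabins.
ΔA needed = 60.887 − 39.222 = 21.665 sabins.
Each sq m of panel replacing the ceiling (wood plank ceiling) adds (0.89 − 0.08) = 0.81 sabins.
Panel area = 21.665 / 0.81 = 26.7 sq m.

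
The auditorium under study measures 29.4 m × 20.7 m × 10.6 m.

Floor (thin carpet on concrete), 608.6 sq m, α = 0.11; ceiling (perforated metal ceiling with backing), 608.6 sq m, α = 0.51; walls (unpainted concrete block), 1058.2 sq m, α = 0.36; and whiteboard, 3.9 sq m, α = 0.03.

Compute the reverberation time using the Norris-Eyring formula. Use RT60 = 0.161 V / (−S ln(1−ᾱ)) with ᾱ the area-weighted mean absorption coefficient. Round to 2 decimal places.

1.13 sec

S = Σ Sᵢ = 2279.3 sq m.
Absorption A = 608.6×0.11 + 608.6×0.51 + 1058.2×0.36 + 3.9×0.03 = 758.401 sabins.
Mean coefficient ᾱ = A/S = 0.3327.
Eyring denominator: −S ln(1−ᾱ) = 922.012.
V = 29.4 × 20.7 × 10.6 = 6450.948 m³.
T = 0.161·V/[−S·ln(1−ᾱ)] = 0.161·6450.948/922.012 = 1.13 s.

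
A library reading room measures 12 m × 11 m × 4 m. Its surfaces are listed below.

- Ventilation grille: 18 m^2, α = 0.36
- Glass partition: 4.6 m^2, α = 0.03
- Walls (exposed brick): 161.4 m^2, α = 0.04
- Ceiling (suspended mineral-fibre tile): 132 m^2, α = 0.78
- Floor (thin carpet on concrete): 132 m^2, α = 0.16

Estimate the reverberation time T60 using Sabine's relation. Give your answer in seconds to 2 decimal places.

Total absorption A = 18*0.36 + 4.6*0.03 + 161.4*0.04 + 132*0.78 + 132*0.16
  = 6.480 + 0.138 + 6.456 + 102.960 + 21.120 = 137.154 m^2 sabins.
Volume V = 12 × 11 × 4 = 528 m³.
RT60 = 0.161 · V / A = 0.161 × 528 / 137.154 = 0.62 s.

0.62 s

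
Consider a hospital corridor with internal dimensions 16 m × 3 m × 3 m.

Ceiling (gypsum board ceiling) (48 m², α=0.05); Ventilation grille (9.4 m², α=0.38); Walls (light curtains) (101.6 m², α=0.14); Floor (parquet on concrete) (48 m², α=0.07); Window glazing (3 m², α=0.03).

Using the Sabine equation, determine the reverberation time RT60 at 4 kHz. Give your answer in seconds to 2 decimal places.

0.98 sec

Equivalent absorption area: A = 48·0.05 + 9.4·0.38 + 101.6·0.14 + 48·0.07 + 3·0.03 = 23.646 m².
Volume V = 16 × 3 × 3 = 144 m³.
T = 0.161 V/A = 0.161·144/23.646 = 0.98 s.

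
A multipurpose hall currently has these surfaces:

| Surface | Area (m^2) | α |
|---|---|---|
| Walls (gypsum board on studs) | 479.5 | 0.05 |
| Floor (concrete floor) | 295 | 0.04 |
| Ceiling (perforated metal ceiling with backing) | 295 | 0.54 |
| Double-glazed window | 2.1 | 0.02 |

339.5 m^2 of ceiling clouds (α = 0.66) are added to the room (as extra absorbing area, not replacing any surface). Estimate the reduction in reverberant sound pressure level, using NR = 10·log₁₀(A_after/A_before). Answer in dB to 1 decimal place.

3.3 dB

Equivalent absorption area: A_before = 479.5·0.05 + 295·0.04 + 295·0.54 + 2.1·0.02 = 195.117 m^2.
Added absorption = 339.5 × 0.66 = 224.070 sabins.
New total A_after = 419.187 sabins.
NR = 10·log₁₀(419.187/195.117) = 3.3 dB.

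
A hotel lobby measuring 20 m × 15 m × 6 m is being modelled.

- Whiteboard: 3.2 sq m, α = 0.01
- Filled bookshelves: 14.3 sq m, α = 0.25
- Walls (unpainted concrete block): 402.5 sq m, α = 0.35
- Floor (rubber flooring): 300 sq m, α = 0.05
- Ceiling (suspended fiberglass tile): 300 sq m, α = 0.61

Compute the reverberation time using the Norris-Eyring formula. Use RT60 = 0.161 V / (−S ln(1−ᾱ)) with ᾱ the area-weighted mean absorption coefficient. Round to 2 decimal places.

0.69 sec

S = Σ Sᵢ = 1020.0 sq m.
Absorption A = 3.2·0.01 + 14.3·0.25 + 402.5·0.35 + 300·0.05 + 300·0.61 = 342.482 sabins.
ᾱ = 342.482 / 1020.0 = 0.3358.
Eyring denominator: −S ln(1−ᾱ) = 417.355.
V = 20 × 15 × 6 = 1800 m³.
RT60 = 0.161 × 1800 / 417.355 = 0.69 s.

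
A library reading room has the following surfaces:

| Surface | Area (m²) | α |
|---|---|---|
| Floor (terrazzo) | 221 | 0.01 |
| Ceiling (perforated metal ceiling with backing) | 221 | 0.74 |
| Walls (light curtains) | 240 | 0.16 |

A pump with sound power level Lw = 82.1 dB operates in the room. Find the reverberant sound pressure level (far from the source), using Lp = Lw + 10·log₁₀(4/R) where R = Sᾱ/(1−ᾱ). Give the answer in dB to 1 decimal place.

Σ(Sᵢαᵢ) = 221×0.01 + 221×0.74 + 240×0.16 = 204.150; total area S = 682.0 m².
ᾱ = 0.2993, so room constant R = A/(1−ᾱ) = 291.352 m².
Lp = 82.1 + 10·log₁₀(4/291.352) = 82.1 + (-18.62) = 63.5 dB.

63.5 dB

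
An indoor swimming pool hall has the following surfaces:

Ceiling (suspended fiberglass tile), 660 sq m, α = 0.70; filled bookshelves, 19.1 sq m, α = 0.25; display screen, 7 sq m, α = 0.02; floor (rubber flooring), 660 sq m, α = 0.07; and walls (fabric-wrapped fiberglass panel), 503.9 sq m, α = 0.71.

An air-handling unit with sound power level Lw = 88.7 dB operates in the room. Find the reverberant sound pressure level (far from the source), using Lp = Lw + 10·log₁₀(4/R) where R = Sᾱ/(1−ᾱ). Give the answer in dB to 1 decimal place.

A = 870.884 sabins; S = 1850.0 sq m.
ᾱ = 0.4707, so room constant R = A/(1−ᾱ) = 1645.350 sq m.
Lp = Lw + 10 log₁₀(4/R) = 88.7 -26.14 = 62.6 dB.

62.6 dB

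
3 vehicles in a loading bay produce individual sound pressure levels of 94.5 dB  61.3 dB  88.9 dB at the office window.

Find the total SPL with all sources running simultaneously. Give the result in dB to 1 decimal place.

95.6 dB

Sum in the linear (power) domain: Σ 10^(Lᵢ/10) = 10^(94.5/10) + 10^(61.3/10) + 10^(88.9/10) = 3.596e+09.
Combined level = 10 log₁₀(3.596e+09) = 95.6 dB.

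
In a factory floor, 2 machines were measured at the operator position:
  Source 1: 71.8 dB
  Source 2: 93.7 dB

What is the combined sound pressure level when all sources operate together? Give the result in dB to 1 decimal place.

93.7 dB

Converting to relative power and adding: 10^(71.8/10) + 10^(93.7/10) = 2.359e+09.
Back to dB: 10·log₁₀ Σ = 93.7 dB.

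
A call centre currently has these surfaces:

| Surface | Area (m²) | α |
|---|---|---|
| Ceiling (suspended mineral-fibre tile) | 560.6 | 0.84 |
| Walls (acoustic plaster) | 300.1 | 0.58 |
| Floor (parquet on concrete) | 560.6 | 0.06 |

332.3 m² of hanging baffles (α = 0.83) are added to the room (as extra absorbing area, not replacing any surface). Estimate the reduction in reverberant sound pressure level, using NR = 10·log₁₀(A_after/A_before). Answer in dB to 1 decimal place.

1.5 dB

Summing Sᵢαᵢ: 470.904 + 174.058 + 33.636 → A_before = 678.598 sabins.
Added absorption = 332.3 × 0.83 = 275.809 sabins.
New total A_after = 954.407 sabins.
NR = 10·log₁₀(954.407/678.598) = 1.5 dB.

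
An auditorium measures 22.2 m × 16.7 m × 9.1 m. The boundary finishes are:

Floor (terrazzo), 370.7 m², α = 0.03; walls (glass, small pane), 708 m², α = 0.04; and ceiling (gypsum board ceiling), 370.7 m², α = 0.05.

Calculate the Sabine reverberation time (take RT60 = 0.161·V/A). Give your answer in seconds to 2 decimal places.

Summing Sᵢαᵢ: 11.121 + 28.320 + 18.535 → A = 57.976 sabins.
V = 22.2·16.7·9.1 = 3373.734 m³.
T = 0.161 V/A = 0.161·3373.734/57.976 = 9.37 s.

9.37 seconds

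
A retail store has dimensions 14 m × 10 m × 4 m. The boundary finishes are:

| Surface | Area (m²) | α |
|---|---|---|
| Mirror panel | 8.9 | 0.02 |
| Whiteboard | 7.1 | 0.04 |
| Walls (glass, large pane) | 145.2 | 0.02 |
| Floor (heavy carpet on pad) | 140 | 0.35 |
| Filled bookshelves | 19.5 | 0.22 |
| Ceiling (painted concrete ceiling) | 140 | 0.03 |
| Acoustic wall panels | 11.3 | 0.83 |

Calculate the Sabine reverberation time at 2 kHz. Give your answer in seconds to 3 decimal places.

Summing Sᵢαᵢ: 0.178 + 0.284 + 2.904 + 49.000 + 4.290 + 4.200 + 9.379 → A = 70.235 sabins.
V = 14·10·4 = 560 m³.
RT60 = 0.161 · V / A = 0.161 × 560 / 70.235 = 1.284 s.

1.284 sec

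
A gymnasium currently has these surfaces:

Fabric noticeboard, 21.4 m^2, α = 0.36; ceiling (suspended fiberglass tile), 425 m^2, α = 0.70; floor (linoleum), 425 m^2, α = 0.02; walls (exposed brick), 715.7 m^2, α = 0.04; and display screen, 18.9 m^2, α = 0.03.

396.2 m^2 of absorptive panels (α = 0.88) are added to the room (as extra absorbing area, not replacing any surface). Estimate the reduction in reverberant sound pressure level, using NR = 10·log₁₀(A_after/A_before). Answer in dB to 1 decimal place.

3.0 dB

Equivalent absorption area: A_before = 21.4*0.36 + 425*0.70 + 425*0.02 + 715.7*0.04 + 18.9*0.03 = 342.899 m^2.
Added absorption = 396.2 × 0.88 = 348.656 sabins.
New total A_after = 691.555 sabins.
NR = 10·log₁₀(691.555/342.899) = 3.0 dB.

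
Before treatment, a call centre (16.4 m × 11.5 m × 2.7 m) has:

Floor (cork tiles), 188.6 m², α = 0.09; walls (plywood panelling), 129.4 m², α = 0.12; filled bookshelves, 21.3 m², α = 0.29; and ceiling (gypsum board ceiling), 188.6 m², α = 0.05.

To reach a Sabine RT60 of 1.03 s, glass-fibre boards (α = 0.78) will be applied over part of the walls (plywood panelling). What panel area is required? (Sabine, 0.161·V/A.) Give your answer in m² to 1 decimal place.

Summing Sᵢαᵢ: 16.974 + 15.528 + 6.177 + 9.430 → A₁ = 48.109 sabins.
V = 509.22 m³. Target absorption A₂ = 0.161 × 509.22 / 1.03 = 79.597 sabins.
ΔA needed = 79.597 − 48.109 = 31.488 sabins.
Net gain per m²: Δα = 0.78 − 0.12 = 0.66.
Panel area = 31.488 / 0.66 = 47.7 m².

47.7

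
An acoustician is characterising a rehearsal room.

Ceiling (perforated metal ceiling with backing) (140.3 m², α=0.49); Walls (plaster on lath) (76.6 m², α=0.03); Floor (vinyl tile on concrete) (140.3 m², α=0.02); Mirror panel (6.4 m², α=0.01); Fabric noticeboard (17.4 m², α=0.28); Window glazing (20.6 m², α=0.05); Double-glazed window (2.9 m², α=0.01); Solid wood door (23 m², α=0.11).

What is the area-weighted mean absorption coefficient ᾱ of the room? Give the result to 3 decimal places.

Total surface area S = 427.5 m².
A = 140.3×0.49 + 76.6×0.03 + 140.3×0.02 + 6.4×0.01 + 17.4×0.28 + 20.6×0.05 + 2.9×0.01 + 23×0.11 = 82.376 sabins.
ᾱ = A/S = 0.193.

0.193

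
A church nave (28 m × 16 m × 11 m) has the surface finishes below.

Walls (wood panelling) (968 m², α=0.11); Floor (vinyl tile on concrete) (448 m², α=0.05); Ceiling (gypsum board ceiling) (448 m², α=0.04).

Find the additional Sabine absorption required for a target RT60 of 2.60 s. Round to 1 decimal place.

Equivalent absorption area: A₁ = 968×0.11 + 448×0.05 + 448×0.04 = 146.800 m².
V = 4928 m³. Required absorption A₂ = 0.161 × 4928 / 2.60 = 305.157 sabins.
ΔA = A₂ − A₁ = 305.157 − 146.800 = 158.4 sabins.

158.4 sabins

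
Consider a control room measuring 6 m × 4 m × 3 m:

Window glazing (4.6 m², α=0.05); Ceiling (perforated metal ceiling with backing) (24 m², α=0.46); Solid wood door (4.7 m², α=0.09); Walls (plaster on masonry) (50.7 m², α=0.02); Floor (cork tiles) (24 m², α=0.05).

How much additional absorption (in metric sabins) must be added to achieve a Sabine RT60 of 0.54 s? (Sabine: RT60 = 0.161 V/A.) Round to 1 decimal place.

7.6 sabins

A₁ = Σ Sᵢαᵢ = 4.6·0.05 + 24·0.46 + 4.7·0.09 + 50.7·0.02 + 24·0.05 = 13.907 sabins.
Target A₂ = 0.161·72/0.54 = 21.467 sabins (V = 72 m³).
ΔA = A₂ − A₁ = 21.467 − 13.907 = 7.6 sabins.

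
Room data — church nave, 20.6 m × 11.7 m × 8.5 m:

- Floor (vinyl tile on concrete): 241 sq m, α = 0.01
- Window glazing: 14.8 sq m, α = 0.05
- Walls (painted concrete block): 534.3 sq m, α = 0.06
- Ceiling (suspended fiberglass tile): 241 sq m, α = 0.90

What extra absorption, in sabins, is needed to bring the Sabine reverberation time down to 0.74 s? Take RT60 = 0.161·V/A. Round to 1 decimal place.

Total absorption A₁ = 241·0.01 + 14.8·0.05 + 534.3·0.06 + 241·0.90
  = 2.410 + 0.740 + 32.058 + 216.900 = 252.108 sq m sabins.
For T = 0.74 s, need A₂ = 0.161·V/T = 0.161·2048.67/0.74 = 445.724 sabins.
Additional absorption ΔA = 445.724 − 252.108 = 193.6 sabins.

193.6 sabins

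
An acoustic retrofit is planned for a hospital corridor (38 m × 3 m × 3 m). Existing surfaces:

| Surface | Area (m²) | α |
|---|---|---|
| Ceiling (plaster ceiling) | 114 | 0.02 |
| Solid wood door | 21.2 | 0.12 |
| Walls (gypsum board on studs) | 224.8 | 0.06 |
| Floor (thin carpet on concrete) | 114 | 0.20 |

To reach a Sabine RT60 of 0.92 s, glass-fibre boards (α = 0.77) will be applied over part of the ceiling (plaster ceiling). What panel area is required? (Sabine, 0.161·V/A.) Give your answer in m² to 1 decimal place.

25.0

A₁ = Σ Sᵢαᵢ = 114×0.02 + 21.2×0.12 + 224.8×0.06 + 114×0.20 = 41.112 sabins.
Required A₂ = 0.161·342/0.92 = 59.850 sabins.
Absorption to add: 59.850 − 41.112 = 18.738 sabins.
Each m² of panel replacing the ceiling (plaster ceiling) adds (0.77 − 0.02) = 0.75 sabins.
Panel area = 18.738 / 0.75 = 25.0 m².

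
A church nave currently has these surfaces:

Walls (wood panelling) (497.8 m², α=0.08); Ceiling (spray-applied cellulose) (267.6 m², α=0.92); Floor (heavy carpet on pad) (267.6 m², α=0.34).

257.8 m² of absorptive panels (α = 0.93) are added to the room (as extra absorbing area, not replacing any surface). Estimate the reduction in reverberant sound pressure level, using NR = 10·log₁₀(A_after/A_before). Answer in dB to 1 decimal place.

Total absorption A_before = 497.8·0.08 + 267.6·0.92 + 267.6·0.34
  = 39.824 + 246.192 + 90.984 = 377.000 m² sabins.
Added absorption = 257.8 × 0.93 = 239.754 sabins.
A_after = 377.000 + 239.754 = 616.754 sabins.
NR = 10·log₁₀(616.754/377.000) = 2.1 dB.

2.1 dB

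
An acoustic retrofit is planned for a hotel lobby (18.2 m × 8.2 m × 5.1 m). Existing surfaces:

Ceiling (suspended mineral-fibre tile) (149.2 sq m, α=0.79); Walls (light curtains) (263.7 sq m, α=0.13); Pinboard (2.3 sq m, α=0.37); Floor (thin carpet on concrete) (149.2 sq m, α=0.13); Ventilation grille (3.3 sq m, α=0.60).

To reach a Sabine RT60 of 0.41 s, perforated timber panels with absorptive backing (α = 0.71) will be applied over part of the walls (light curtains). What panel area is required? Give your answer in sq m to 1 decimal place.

Total absorption A₁ = 149.2*0.79 + 263.7*0.13 + 2.3*0.37 + 149.2*0.13 + 3.3*0.60
  = 117.868 + 34.281 + 0.851 + 19.396 + 1.980 = 174.376 sq m sabins.
Required A₂ = 0.161·761.124/0.41 = 298.880 sabins.
Absorption to add: 298.880 − 174.376 = 124.504 sabins.
Each sq m of panel replacing the walls (light curtains) adds (0.71 − 0.13) = 0.58 sabins.
Area = ΔA/Δα = 124.504/0.58 = 214.7 sq m.

214.7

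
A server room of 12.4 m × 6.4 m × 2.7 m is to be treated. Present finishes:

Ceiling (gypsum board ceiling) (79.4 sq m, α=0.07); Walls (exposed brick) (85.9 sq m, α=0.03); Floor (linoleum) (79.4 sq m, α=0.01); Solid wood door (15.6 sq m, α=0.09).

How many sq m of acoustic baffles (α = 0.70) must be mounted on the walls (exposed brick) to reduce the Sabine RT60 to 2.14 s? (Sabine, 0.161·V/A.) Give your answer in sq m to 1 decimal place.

A₁ = Σ Sᵢαᵢ = 79.4*0.07 + 85.9*0.03 + 79.4*0.01 + 15.6*0.09 = 10.333 sabins.
Required A₂ = 0.161·214.272/2.14 = 16.120 sabins.
Absorption to add: 16.120 − 10.333 = 5.787 sabins.
Each sq m of panel replacing the walls (exposed brick) adds (0.70 − 0.03) = 0.67 sabins.
Panel area = 5.787 / 0.67 = 8.6 sq m.

8.6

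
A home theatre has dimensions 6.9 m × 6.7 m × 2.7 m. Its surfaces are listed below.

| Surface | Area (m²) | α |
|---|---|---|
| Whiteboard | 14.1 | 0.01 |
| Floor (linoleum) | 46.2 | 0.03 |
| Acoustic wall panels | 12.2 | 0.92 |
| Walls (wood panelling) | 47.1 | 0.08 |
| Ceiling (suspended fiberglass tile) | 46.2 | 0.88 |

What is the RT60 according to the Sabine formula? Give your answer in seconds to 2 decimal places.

0.35 s

Total absorption A = 14.1*0.01 + 46.2*0.03 + 12.2*0.92 + 47.1*0.08 + 46.2*0.88
  = 0.141 + 1.386 + 11.224 + 3.768 + 40.656 = 57.175 m² sabins.
Volume V = 6.9 × 6.7 × 2.7 = 124.821 m³.
T = 0.161 V/A = 0.161·124.821/57.175 = 0.35 s.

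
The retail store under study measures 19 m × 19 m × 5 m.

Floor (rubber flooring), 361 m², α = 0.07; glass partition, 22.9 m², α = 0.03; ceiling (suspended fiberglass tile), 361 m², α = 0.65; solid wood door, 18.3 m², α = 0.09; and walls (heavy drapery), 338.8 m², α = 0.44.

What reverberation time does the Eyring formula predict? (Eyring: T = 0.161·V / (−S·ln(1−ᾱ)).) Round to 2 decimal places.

S = Σ Sᵢ = 1102.0 m².
Σ(Sᵢαᵢ) = 361×0.07 + 22.9×0.03 + 361×0.65 + 18.3×0.09 + 338.8×0.44 = 411.326.
Mean coefficient ᾱ = A/S = 0.3733.
−S·ln(1−ᾱ) = −1102.0 × ln(1 − 0.3733) = 514.951.
V = 19 × 19 × 5 = 1805 m³.
RT60 = 0.161 × 1805 / 514.951 = 0.56 s.

0.56 sec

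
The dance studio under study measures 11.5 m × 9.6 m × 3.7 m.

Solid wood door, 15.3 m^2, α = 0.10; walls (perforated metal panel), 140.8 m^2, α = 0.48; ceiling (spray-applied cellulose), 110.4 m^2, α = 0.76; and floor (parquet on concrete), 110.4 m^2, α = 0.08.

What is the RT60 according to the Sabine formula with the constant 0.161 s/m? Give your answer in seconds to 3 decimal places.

0.406 sec

Equivalent absorption area: A = 15.3×0.10 + 140.8×0.48 + 110.4×0.76 + 110.4×0.08 = 161.850 m^2.
Room volume: 408.48 m³.
T = 0.161 V/A = 0.161·408.48/161.850 = 0.406 s.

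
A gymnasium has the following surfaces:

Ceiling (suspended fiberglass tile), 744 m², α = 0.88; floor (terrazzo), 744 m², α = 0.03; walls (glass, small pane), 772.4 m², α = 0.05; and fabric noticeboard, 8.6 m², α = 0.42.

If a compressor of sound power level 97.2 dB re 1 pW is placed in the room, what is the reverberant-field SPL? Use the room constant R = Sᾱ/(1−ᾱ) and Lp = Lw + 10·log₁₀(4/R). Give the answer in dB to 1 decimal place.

Σ(Sᵢαᵢ) = 744×0.88 + 744×0.03 + 772.4×0.05 + 8.6×0.42 = 719.272; total area S = 2269.0 m².
ᾱ = 0.3170, so room constant R = A/(1−ᾱ) = 1053.107 m².
Lp = 97.2 + 10·log₁₀(4/1053.107) = 97.2 + (-24.20) = 73.0 dB.

73.0 dB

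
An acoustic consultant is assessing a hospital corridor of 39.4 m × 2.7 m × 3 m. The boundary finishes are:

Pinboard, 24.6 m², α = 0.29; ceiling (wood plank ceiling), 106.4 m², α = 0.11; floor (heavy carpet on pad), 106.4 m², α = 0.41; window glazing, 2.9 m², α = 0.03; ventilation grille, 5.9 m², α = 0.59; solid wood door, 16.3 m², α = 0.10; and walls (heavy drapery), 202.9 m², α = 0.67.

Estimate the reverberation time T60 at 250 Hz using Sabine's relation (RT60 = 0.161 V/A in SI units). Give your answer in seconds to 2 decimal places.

0.25 s

Equivalent absorption area: A = 24.6×0.29 + 106.4×0.11 + 106.4×0.41 + 2.9×0.03 + 5.9×0.59 + 16.3×0.10 + 202.9×0.67 = 203.603 m².
Volume V = 39.4 × 2.7 × 3 = 319.14 m³.
Sabine: RT60 = 0.161 × 319.14 / 203.603 = 0.25 s.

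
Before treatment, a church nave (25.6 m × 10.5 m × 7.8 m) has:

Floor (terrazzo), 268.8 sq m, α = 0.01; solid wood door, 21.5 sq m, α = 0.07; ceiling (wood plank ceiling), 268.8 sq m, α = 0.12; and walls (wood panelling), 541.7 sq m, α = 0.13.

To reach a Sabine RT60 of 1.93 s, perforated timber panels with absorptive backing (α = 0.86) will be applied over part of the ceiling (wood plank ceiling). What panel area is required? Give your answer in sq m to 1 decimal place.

A₁ = Σ Sᵢαᵢ = 268.8*0.01 + 21.5*0.07 + 268.8*0.12 + 541.7*0.13 = 106.870 sabins.
Required A₂ = 0.161·2096.64/1.93 = 174.901 sabins.
ΔA needed = 174.901 − 106.870 = 68.031 sabins.
Each sq m of panel replacing the ceiling (wood plank ceiling) adds (0.86 − 0.12) = 0.74 sabins.
Area = ΔA/Δα = 68.031/0.74 = 91.9 sq m.

91.9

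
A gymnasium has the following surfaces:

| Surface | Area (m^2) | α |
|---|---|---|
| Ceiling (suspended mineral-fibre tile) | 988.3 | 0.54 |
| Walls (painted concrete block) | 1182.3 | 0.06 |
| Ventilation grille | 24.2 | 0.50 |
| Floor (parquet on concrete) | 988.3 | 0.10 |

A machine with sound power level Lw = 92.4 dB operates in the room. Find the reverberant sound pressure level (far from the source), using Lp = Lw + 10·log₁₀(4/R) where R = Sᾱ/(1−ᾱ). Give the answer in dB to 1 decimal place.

Σ(Sᵢαᵢ) = 988.3×0.54 + 1182.3×0.06 + 24.2×0.50 + 988.3×0.10 = 715.550; total area S = 3183.1 m^2.
ᾱ = 715.550/3183.1 = 0.2248; R = Sᾱ/(1−ᾱ) = 715.550/(1−0.2248) = 923.052 m^2.
Lp = 92.4 + 10·log₁₀(4/923.052) = 92.4 + (-23.63) = 68.8 dB.

68.8 dB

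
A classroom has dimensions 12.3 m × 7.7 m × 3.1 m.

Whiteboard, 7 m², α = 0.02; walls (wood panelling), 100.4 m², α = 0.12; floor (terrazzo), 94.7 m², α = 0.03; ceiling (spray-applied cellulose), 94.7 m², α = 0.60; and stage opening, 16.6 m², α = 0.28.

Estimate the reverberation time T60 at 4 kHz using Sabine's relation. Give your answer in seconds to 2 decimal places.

0.62 seconds

A = Σ Sᵢαᵢ = 7×0.02 + 100.4×0.12 + 94.7×0.03 + 94.7×0.60 + 16.6×0.28 = 76.497 sabins.
V = 12.3·7.7·3.1 = 293.601 m³.
Sabine: RT60 = 0.161 × 293.601 / 76.497 = 0.62 s.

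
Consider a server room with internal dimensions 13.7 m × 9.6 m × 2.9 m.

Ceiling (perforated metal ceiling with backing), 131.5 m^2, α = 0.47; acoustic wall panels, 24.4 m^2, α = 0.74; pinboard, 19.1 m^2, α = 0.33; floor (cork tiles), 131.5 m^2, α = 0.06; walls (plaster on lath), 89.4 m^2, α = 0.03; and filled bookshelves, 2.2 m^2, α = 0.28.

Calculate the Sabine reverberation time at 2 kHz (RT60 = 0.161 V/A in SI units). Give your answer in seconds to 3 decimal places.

Equivalent absorption area: A = 131.5×0.47 + 24.4×0.74 + 19.1×0.33 + 131.5×0.06 + 89.4×0.03 + 2.2×0.28 = 97.352 m^2.
Volume V = 13.7 × 9.6 × 2.9 = 381.408 m³.
RT60 = 0.161 · V / A = 0.161 × 381.408 / 97.352 = 0.631 s.

0.631 sec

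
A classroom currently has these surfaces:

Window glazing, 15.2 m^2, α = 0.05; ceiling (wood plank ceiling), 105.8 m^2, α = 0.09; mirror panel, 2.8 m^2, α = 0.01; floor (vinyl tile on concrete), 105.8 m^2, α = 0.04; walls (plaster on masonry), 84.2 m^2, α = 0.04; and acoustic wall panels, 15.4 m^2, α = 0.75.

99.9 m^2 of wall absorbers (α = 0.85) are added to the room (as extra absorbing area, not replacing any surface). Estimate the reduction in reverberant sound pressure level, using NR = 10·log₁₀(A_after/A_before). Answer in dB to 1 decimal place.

Summing Sᵢαᵢ: 0.760 + 9.522 + 0.028 + 4.232 + 3.368 + 11.550 → A_before = 29.460 sabins.
Added absorption = 99.9 × 0.85 = 84.915 sabins.
New total A_after = 114.375 sabins.
Reduction = 10 log₁₀(A_after/A_before) = 10 log₁₀(3.8824) = 5.9 dB.

5.9 dB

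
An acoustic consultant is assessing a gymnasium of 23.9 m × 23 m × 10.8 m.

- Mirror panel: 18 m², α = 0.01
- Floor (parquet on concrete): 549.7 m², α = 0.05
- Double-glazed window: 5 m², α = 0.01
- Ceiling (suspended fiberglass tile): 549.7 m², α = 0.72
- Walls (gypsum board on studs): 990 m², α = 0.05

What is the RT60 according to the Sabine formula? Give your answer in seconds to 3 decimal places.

2.021 s

Summing Sᵢαᵢ: 0.180 + 27.485 + 0.050 + 395.784 + 49.500 → A = 472.999 sabins.
V = 23.9·23·10.8 = 5936.76 m³.
RT60 = 0.161 · V / A = 0.161 × 5936.76 / 472.999 = 2.021 s.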